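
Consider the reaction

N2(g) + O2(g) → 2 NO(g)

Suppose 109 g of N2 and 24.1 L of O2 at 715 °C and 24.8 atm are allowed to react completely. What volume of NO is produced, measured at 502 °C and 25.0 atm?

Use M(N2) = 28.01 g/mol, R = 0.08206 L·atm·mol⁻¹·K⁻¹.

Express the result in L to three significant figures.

19.8 L

n(N2) = 109 / 28.01 = 3.891 mol
n(O2) = PV/RT = (24.8 × 24.1) / (0.08206 × 988.15) = 7.371 mol
For 3.891 mol N2, stoichiometry requires (1/1) × 3.891 = 3.891 mol O2; 7.371 mol is available, so N2 is limiting.
n(NO) = (2/1) × 3.891 = 7.782 mol
V(NO) = nRT/P = 7.782 × 0.08206 × 775.15 / 25.0 = 19.80 L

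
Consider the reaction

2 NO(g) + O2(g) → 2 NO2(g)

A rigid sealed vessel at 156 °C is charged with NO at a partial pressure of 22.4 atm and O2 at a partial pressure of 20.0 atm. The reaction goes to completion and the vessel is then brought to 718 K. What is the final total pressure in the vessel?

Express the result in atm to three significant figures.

52.2 atm

Because the vessel is rigid and T is held at 156 °C, work the stoichiometry in partial pressures (P_i = n_iRT/V).
P(O2) required for 22.4 atm of NO = (1/2) × 22.4 = 11.20 atm; available 20.0 atm, so NO is limiting.
P(O2) remaining = 20.0 − (1/2) × 22.4 = 8.800 atm
P(gaseous products) = (2)/2 × 22.4 = 22.40 atm
P_total at 156 °C = 8.800 + 22.40 = 31.20 atm
Scaling to 718 K: P = 31.20 × 718/429.15 = 52.20 atm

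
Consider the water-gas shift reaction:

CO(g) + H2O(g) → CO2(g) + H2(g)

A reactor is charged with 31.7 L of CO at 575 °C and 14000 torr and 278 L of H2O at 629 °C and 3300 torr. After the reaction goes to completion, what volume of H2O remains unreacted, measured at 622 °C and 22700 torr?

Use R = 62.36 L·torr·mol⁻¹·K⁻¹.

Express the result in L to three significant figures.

n(CO) = PV/RT = (14000 × 31.7) / (62.36 × 848.15) = 8.391 mol
n(H2O) = PV/RT = (3300 × 278) / (62.36 × 902.15) = 16.31 mol
For 8.391 mol CO, stoichiometry requires (1/1) × 8.391 = 8.391 mol H2O; 16.31 mol is available, so CO is limiting.
n(H2O) consumed = (1/1) × 8.391 = 8.391 mol; remaining = 16.31 − 8.391 = 7.919 mol
V(H2O) = nRT/P = 7.919 × 62.36 × 895.15 / 22700 = 19.47 L

19.5 L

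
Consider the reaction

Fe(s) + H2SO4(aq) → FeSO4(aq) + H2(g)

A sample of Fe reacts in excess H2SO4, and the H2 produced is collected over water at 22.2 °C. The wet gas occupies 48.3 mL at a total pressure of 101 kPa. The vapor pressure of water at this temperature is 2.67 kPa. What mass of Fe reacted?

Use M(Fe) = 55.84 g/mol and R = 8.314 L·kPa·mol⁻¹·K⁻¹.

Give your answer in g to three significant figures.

0.108 g

P(H2) = 101 − 2.67 = 98.33 kPa
n(H2) = PV/RT = (98.33 × 0.04830) / (8.314 × 295.35) = 0.001934 mol
n(Fe) = (1/1) × 0.001934 = 0.001934 mol
m(Fe) = 0.001934 × 55.84 = 0.1080 g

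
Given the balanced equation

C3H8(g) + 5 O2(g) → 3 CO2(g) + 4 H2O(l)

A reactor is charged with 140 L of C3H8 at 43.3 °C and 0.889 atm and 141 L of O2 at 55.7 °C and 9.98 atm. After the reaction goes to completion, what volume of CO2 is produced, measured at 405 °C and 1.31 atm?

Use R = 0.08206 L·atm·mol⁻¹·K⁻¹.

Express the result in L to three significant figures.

611 L

n(C3H8) = PV/RT = (0.889 × 140) / (0.08206 × 316.45) = 4.793 mol
n(O2) = PV/RT = (9.98 × 141) / (0.08206 × 328.85) = 52.15 mol
For 4.793 mol C3H8, stoichiometry requires (5/1) × 4.793 = 23.96 mol O2; 52.15 mol is available, so C3H8 is limiting.
n(CO2) = (3/1) × 4.793 = 14.38 mol
V(CO2) = nRT/P = 14.38 × 0.08206 × 678.15 / 1.31 = 610.9 L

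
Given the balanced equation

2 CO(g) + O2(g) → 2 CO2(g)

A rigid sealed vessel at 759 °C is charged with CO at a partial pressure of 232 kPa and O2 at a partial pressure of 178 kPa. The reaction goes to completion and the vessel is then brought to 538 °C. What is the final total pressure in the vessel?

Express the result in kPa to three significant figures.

231 kPa

With V and T fixed, P_i ∝ n_i, so the mole ratios apply directly to partial pressures at 759 °C.
P(O2) required for 232 kPa of CO = (1/2) × 232 = 116.0 kPa; available 178 kPa, so CO is limiting.
P(O2) remaining = 178 − (1/2) × 232 = 62.00 kPa
P(gaseous products) = (2)/2 × 232 = 232.0 kPa
P_total at 759 °C = 62.00 + 232.0 = 294.0 kPa
Scaling to 538 °C: P = 294.0 × 811.15/1032.15 = 231.0 kPa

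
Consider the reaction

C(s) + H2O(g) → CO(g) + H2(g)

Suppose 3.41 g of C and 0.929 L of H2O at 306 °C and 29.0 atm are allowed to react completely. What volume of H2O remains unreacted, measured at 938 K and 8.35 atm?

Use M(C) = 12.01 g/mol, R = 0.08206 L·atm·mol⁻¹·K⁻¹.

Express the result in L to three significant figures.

2.61 L

n(C) = 3.41 / 12.01 = 0.2839 mol
n(H2O) = PV/RT = (29.0 × 0.929) / (0.08206 × 579.15) = 0.5669 mol
For 0.2839 mol C, stoichiometry requires (1/1) × 0.2839 = 0.2839 mol H2O; 0.5669 mol is available, so C is limiting.
n(H2O) consumed = (1/1) × 0.2839 = 0.2839 mol; remaining = 0.5669 − 0.2839 = 0.2830 mol
V(H2O) = nRT/P = 0.2830 × 0.08206 × 938 / 8.35 = 2.609 L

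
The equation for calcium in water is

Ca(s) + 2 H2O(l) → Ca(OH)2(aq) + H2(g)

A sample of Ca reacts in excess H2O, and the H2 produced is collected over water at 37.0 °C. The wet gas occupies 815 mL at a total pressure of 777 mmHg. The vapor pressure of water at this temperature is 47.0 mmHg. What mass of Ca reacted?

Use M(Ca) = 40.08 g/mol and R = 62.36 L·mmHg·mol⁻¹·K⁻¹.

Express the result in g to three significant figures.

P(H2) = 777 − 47.0 = 730.0 mmHg
n(H2) = PV/RT = (730.0 × 0.8150) / (62.36 × 310.15) = 0.03076 mol
n(Ca) = (1/1) × 0.03076 = 0.03076 mol
m(Ca) = 0.03076 × 40.08 = 1.233 g

1.23 g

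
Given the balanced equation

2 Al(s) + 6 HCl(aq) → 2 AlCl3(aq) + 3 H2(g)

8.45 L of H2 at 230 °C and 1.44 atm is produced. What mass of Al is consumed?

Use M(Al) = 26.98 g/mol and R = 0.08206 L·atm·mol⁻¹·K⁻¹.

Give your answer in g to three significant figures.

n(H2) = PV/RT = (1.44 × 8.45) / (0.08206 × 503.15) = 0.2947 mol
n(Al) = (2/3) × 0.2947 = 0.1965 mol
m(Al) = 0.1965 × 26.98 = 5.302 g

5.30 g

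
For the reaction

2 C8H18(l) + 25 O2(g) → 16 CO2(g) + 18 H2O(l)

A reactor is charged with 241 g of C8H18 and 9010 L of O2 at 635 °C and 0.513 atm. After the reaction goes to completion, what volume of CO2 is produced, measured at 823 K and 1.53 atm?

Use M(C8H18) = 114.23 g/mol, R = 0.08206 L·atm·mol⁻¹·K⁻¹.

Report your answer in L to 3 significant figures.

n(C8H18) = 241 / 114.23 = 2.110 mol
n(O2) = PV/RT = (0.513 × 9010) / (0.08206 × 908.15) = 62.02 mol
For 2.110 mol C8H18, stoichiometry requires (25/2) × 2.110 = 26.38 mol O2; 62.02 mol is available, so C8H18 is limiting.
n(CO2) = (16/2) × 2.110 = 16.88 mol
V(CO2) = nRT/P = 16.88 × 0.08206 × 823 / 1.53 = 745.1 L

745 L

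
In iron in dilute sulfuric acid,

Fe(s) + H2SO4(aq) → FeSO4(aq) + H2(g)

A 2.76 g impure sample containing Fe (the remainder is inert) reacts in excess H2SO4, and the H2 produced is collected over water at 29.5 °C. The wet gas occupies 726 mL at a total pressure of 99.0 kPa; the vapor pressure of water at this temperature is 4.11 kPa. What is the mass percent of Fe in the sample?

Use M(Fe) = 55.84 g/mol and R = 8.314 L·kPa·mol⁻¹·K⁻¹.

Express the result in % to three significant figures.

55.4 %

P(H2) = 99.0 − 4.11 = 94.89 kPa
n(H2) = PV/RT = (94.89 × 0.7260) / (8.314 × 302.65) = 0.02738 mol
n(Fe) = (1/1) × 0.02738 = 0.02738 mol
m(Fe) = 0.02738 × 55.84 = 1.529 g
%Fe = 1.529 / 2.76 × 100 = 55.40%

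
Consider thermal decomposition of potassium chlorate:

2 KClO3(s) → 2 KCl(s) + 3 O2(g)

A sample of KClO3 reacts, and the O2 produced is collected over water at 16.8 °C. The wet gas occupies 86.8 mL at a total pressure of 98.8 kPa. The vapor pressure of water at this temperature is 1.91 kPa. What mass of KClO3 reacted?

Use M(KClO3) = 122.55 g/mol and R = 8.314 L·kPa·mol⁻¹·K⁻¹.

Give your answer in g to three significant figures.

0.285 g

P(O2) = 98.8 − 1.91 = 96.89 kPa
n(O2) = PV/RT = (96.89 × 0.08680) / (8.314 × 289.95) = 0.003489 mol
n(KClO3) = (2/3) × 0.003489 = 0.002326 mol
m(KClO3) = 0.002326 × 122.55 = 0.2851 g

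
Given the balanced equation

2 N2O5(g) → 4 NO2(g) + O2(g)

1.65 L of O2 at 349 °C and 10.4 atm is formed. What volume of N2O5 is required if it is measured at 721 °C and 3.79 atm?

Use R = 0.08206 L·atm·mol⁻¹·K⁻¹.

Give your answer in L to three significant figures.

n(O2) = PV/RT = (10.4 × 1.65) / (0.08206 × 622.15) = 0.3361 mol
n(N2O5) = (2/1) × 0.3361 = 0.6722 mol
V = nRT/P = 0.6722 × 0.08206 × 994.15 / 3.79 = 14.47 L

14.5 L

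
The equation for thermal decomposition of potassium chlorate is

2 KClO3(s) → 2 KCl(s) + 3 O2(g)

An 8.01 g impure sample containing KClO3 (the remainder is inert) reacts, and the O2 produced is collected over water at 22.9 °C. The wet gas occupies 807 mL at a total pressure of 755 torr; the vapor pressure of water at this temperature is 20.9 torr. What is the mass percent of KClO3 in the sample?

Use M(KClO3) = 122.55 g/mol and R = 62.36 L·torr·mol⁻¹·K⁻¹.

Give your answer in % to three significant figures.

32.7 %

P(O2) = 755 − 20.9 = 734.1 torr
n(O2) = PV/RT = (734.1 × 0.8070) / (62.36 × 296.05) = 0.03209 mol
n(KClO3) = (2/3) × 0.03209 = 0.02139 mol
m(KClO3) = 0.02139 × 122.55 = 2.621 g
%KClO3 = 2.621 / 8.01 × 100 = 32.72%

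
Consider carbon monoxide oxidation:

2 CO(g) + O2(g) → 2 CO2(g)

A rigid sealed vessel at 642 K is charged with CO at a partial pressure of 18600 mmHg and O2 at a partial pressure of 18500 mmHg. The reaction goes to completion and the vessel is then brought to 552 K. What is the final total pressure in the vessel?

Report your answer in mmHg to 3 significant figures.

23900 mmHg

Because the vessel is rigid and T is held at 642 K, work the stoichiometry in partial pressures (P_i = n_iRT/V).
P(O2) required for 18600 mmHg of CO = (1/2) × 18600 = 9300 mmHg; available 18500 mmHg, so CO is limiting.
P(O2) remaining = 18500 − (1/2) × 18600 = 9200 mmHg
P(gaseous products) = (2)/2 × 18600 = 18600 mmHg
P_total at 642 K = 9200 + 18600 = 27800 mmHg
Scaling to 552 K: P = 27800 × 552/642 = 23900 mmHg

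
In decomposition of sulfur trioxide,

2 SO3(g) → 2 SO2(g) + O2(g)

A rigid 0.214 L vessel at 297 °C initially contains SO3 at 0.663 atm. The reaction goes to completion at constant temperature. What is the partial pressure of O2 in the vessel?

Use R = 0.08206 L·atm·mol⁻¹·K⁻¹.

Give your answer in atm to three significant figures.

0.332 atm

n(SO3)₀ = PV/RT = (0.663 × 0.214) / (0.08206 × 570.15) = 0.003033 mol
n(O2) = (1/2) × 0.003033 = 0.001517 mol
P(O2) = nRT/V = 0.001517 × 0.08206 × 570.15 / 0.214 = 0.3317 atm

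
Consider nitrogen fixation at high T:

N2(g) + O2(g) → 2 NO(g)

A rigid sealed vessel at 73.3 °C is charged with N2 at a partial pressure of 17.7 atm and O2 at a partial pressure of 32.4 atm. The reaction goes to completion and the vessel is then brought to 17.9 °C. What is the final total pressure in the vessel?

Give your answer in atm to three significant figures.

At constant V, partial pressures at 73.3 °C are proportional to moles, so apply stoichiometry directly to pressures.
P(O2) required for 17.7 atm of N2 = (1/1) × 17.7 = 17.70 atm; available 32.4 atm, so N2 is limiting.
P(O2) remaining = 32.4 − (1/1) × 17.7 = 14.70 atm
P(gaseous products) = (2)/1 × 17.7 = 35.40 atm
P_total at 73.3 °C = 14.70 + 35.40 = 50.10 atm
Scaling to 17.9 °C: P = 50.10 × 291.05/346.45 = 42.09 atm

42.1 atm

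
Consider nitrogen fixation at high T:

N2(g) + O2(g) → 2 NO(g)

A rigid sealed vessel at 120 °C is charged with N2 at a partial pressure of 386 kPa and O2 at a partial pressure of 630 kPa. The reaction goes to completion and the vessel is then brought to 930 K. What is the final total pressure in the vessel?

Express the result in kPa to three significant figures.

Because the vessel is rigid and T is held at 120 °C, work the stoichiometry in partial pressures (P_i = n_iRT/V).
P(O2) required for 386 kPa of N2 = (1/1) × 386 = 386.0 kPa; available 630 kPa, so N2 is limiting.
P(O2) remaining = 630 − (1/1) × 386 = 244.0 kPa
P(gaseous products) = (2)/1 × 386 = 772.0 kPa
P_total at 120 °C = 244.0 + 772.0 = 1016 kPa
Scaling to 930 K: P = 1016 × 930/393.15 = 2403 kPa

2400 kPa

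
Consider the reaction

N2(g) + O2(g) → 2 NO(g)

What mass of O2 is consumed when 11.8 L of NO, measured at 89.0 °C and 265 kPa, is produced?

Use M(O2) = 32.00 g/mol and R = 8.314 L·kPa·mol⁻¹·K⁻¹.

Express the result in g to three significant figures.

n(NO) = PV/RT = (265 × 11.8) / (8.314 × 362.15) = 1.039 mol
n(O2) = (1/2) × 1.039 = 0.5195 mol
m(O2) = 0.5195 × 32.00 = 16.62 g

16.6 g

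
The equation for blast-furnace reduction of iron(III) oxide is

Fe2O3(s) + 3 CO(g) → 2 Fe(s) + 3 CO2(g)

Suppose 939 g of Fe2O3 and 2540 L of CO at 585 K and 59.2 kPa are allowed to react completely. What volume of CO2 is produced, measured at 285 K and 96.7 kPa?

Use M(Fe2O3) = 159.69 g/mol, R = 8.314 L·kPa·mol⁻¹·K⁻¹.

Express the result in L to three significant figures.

432 L

n(Fe2O3) = 939 / 159.69 = 5.880 mol
n(CO) = PV/RT = (59.2 × 2540) / (8.314 × 585) = 30.92 mol
For 5.880 mol Fe2O3, stoichiometry requires (3/1) × 5.880 = 17.64 mol CO; 30.92 mol is available, so Fe2O3 is limiting.
n(CO2) = (3/1) × 5.880 = 17.64 mol
V(CO2) = nRT/P = 17.64 × 8.314 × 285 / 96.7 = 432.2 L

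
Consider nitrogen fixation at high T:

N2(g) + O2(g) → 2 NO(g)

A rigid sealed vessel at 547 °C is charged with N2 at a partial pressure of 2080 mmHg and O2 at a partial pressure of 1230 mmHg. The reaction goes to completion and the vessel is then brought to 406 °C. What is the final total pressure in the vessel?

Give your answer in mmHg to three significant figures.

2740 mmHg

Because the vessel is rigid and T is held at 547 °C, work the stoichiometry in partial pressures (P_i = n_iRT/V).
P(O2) required for 2080 mmHg of N2 = (1/1) × 2080 = 2080 mmHg; available 1230 mmHg, so O2 is limiting.
P(N2) remaining = 2080 − (1/1) × 1230 = 850.0 mmHg
P(gaseous products) = (2)/1 × 1230 = 2460 mmHg
P_total at 547 °C = 850.0 + 2460 = 3310 mmHg
Scaling to 406 °C: P = 3310 × 679.15/820.15 = 2741 mmHg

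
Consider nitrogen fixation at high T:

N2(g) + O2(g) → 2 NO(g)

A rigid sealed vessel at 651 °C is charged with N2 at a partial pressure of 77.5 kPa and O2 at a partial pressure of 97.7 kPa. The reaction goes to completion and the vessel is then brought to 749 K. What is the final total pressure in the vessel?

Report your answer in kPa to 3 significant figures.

142 kPa

Because the vessel is rigid and T is held at 651 °C, work the stoichiometry in partial pressures (P_i = n_iRT/V).
P(O2) required for 77.5 kPa of N2 = (1/1) × 77.5 = 77.50 kPa; available 97.7 kPa, so N2 is limiting.
P(O2) remaining = 97.7 − (1/1) × 77.5 = 20.20 kPa
P(gaseous products) = (2)/1 × 77.5 = 155.0 kPa
P_total at 651 °C = 20.20 + 155.0 = 175.2 kPa
Scaling to 749 K: P = 175.2 × 749/924.15 = 142.0 kPa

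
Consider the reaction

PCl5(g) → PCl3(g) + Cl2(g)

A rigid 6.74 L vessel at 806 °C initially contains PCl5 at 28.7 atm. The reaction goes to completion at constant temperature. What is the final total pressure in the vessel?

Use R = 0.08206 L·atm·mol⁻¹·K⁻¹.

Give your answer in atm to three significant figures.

Rigid vessel, constant T ⇒ P scales with total gas moles (1 → 2).
P_final = (2/1) × 28.7 = 57.40 atm

57.4 atm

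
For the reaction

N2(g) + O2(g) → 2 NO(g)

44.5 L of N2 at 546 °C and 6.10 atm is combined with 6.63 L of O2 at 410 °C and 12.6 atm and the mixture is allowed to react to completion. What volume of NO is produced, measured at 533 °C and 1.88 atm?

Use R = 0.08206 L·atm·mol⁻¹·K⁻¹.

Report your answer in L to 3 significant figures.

n(N2) = PV/RT = (6.10 × 44.5) / (0.08206 × 819.15) = 4.038 mol
n(O2) = PV/RT = (12.6 × 6.63) / (0.08206 × 683.15) = 1.490 mol
For 4.038 mol N2, stoichiometry requires (1/1) × 4.038 = 4.038 mol O2; 1.490 mol is available, so O2 is limiting.
n(NO) = (2/1) × 1.490 = 2.980 mol
V(NO) = nRT/P = 2.980 × 0.08206 × 806.15 / 1.88 = 104.9 L

105 L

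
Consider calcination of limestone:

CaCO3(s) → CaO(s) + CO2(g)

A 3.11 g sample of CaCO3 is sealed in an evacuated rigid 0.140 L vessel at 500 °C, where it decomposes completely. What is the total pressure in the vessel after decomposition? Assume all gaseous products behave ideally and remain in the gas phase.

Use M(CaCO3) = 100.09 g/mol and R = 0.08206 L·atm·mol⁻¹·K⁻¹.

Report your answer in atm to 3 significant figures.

14.1 atm

n(CaCO3) = 3.11 / 100.09 = 0.03107 mol
n(gas produced) = (1/1) × 0.03107 = 0.03107 mol
P = nRT/V = 0.03107 × 0.08206 × 773.15 / 0.140 = 14.08 atm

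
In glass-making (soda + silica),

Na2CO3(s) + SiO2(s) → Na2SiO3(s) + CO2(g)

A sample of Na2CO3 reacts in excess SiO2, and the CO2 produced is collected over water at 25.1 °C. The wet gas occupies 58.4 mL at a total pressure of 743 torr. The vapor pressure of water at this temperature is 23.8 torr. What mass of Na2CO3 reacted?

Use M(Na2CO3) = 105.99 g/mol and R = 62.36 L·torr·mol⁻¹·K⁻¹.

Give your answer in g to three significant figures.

P(CO2) = 743 − 23.8 = 719.2 torr
n(CO2) = PV/RT = (719.2 × 0.05840) / (62.36 × 298.25) = 0.002258 mol
n(Na2CO3) = (1/1) × 0.002258 = 0.002258 mol
m(Na2CO3) = 0.002258 × 105.99 = 0.2393 g

0.239 g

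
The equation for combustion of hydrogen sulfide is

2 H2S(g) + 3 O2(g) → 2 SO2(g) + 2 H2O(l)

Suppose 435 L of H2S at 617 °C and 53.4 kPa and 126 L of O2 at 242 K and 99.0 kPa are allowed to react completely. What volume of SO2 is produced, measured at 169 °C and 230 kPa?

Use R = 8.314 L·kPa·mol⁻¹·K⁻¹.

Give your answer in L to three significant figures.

50.2 L

n(H2S) = PV/RT = (53.4 × 435) / (8.314 × 890.15) = 3.139 mol
n(O2) = PV/RT = (99.0 × 126) / (8.314 × 242) = 6.200 mol
For 3.139 mol H2S, stoichiometry requires (3/2) × 3.139 = 4.708 mol O2; 6.200 mol is available, so H2S is limiting.
n(SO2) = (2/2) × 3.139 = 3.139 mol
V(SO2) = nRT/P = 3.139 × 8.314 × 442.15 / 230 = 50.17 L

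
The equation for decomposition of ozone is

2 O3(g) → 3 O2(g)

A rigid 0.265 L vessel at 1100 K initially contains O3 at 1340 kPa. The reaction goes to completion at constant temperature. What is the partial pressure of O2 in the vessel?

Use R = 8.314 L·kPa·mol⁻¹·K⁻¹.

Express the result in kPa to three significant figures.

2010 kPa

n(O3)₀ = PV/RT = (1340 × 0.265) / (8.314 × 1100) = 0.03883 mol
n(O2) = (3/2) × 0.03883 = 0.05825 mol
P(O2) = nRT/V = 0.05825 × 8.314 × 1100 / 0.265 = 2010 kPa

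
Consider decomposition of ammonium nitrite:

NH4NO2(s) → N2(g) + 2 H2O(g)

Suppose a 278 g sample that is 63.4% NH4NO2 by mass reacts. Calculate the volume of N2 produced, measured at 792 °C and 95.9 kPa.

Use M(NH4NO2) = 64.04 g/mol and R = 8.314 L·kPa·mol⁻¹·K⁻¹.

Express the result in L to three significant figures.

254 L

mass of NH4NO2 = 278 × 63.4/100 = 176.3 g
n(NH4NO2) = 176.3 / 64.04 = 2.753 mol
n(N2) = (1/1) × 2.753 = 2.753 mol
V = nRT/P = 2.753 × 8.314 × 1065.15 / 95.9 = 254.2 L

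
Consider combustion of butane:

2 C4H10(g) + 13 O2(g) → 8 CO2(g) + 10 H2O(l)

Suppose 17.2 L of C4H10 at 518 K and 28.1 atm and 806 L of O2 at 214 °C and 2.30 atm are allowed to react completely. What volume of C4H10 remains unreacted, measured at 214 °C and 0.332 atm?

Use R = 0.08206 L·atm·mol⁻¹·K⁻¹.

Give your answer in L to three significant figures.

510 L

n(C4H10) = PV/RT = (28.1 × 17.2) / (0.08206 × 518) = 11.37 mol
n(O2) = PV/RT = (2.30 × 806) / (0.08206 × 487.15) = 46.37 mol
For 11.37 mol C4H10, stoichiometry requires (13/2) × 11.37 = 73.91 mol O2; 46.37 mol is available, so O2 is limiting.
n(C4H10) consumed = (2/13) × 46.37 = 7.134 mol; remaining = 11.37 − 7.134 = 4.236 mol
V(C4H10) = nRT/P = 4.236 × 0.08206 × 487.15 / 0.332 = 510.0 L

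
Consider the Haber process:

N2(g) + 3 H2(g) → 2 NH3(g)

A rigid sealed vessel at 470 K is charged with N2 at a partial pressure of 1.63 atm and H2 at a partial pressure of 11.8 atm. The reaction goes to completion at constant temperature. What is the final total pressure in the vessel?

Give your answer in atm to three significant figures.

With V and T fixed, P_i ∝ n_i, so the mole ratios apply directly to partial pressures at 470 K.
P(H2) required for 1.63 atm of N2 = (3/1) × 1.63 = 4.890 atm; available 11.8 atm, so N2 is limiting.
P(H2) remaining = 11.8 − (3/1) × 1.63 = 6.910 atm
P(gaseous products) = (2)/1 × 1.63 = 3.260 atm
P_total at 470 K = 6.910 + 3.260 = 10.17 atm

10.2 atm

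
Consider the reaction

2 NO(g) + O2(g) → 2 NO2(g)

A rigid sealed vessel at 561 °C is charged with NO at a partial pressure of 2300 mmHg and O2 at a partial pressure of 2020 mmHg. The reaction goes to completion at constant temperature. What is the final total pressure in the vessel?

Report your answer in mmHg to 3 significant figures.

Because the vessel is rigid and T is held at 561 °C, work the stoichiometry in partial pressures (P_i = n_iRT/V).
P(O2) required for 2300 mmHg of NO = (1/2) × 2300 = 1150 mmHg; available 2020 mmHg, so NO is limiting.
P(O2) remaining = 2020 − (1/2) × 2300 = 870.0 mmHg
P(gaseous products) = (2)/2 × 2300 = 2300 mmHg
P_total at 561 °C = 870.0 + 2300 = 3170 mmHg

3170 mmHg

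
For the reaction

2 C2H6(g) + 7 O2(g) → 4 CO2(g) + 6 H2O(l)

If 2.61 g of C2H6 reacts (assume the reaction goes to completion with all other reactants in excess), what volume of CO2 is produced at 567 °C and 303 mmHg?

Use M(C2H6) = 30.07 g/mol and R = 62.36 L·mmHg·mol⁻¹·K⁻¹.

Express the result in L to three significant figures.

n(C2H6) = 2.610 / 30.07 = 0.08680 mol
n(CO2) = (4/2) × 0.08680 = 0.1736 mol
V = nRT/P = 0.1736 × 62.36 × 840.15 / 303 = 30.02 L

30.0 L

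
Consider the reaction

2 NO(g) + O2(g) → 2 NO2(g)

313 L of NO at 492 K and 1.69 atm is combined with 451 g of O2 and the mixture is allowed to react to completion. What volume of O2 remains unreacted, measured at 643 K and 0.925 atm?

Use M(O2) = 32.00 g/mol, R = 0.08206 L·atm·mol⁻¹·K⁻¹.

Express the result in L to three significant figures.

430 L

n(NO) = PV/RT = (1.69 × 313) / (0.08206 × 492) = 13.10 mol
n(O2) = 451 / 32.00 = 14.09 mol
For 13.10 mol NO, stoichiometry requires (1/2) × 13.10 = 6.550 mol O2; 14.09 mol is available, so NO is limiting.
n(O2) consumed = (1/2) × 13.10 = 6.550 mol; remaining = 14.09 − 6.550 = 7.540 mol
V(O2) = nRT/P = 7.540 × 0.08206 × 643 / 0.925 = 430.1 L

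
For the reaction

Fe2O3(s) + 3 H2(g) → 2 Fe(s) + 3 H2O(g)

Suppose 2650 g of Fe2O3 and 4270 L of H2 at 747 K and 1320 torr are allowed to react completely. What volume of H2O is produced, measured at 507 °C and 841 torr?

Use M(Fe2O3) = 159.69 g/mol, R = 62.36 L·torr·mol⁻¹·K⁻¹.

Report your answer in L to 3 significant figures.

n(Fe2O3) = 2650 / 159.69 = 16.59 mol
n(H2) = PV/RT = (1320 × 4270) / (62.36 × 747) = 121.0 mol
For 16.59 mol Fe2O3, stoichiometry requires (3/1) × 16.59 = 49.77 mol H2; 121.0 mol is available, so Fe2O3 is limiting.
n(H2O) = (3/1) × 16.59 = 49.77 mol
V(H2O) = nRT/P = 49.77 × 62.36 × 780.15 / 841 = 2879 L

2880 L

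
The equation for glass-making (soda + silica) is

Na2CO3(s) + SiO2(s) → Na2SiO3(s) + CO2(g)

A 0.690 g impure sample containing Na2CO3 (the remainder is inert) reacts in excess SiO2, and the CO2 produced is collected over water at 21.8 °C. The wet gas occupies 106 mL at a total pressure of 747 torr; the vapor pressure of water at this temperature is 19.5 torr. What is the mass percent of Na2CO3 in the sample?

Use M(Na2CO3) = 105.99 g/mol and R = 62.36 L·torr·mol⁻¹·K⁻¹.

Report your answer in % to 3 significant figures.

64.4 %

P(CO2) = 747 − 19.5 = 727.5 torr
n(CO2) = PV/RT = (727.5 × 0.1060) / (62.36 × 294.95) = 0.004193 mol
n(Na2CO3) = (1/1) × 0.004193 = 0.004193 mol
m(Na2CO3) = 0.004193 × 105.99 = 0.4444 g
%Na2CO3 = 0.4444 / 0.690 × 100 = 64.41%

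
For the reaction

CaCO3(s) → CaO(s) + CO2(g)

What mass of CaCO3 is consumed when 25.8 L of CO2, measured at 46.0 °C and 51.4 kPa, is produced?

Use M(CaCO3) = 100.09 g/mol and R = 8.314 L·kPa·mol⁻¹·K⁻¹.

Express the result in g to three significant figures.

n(CO2) = PV/RT = (51.4 × 25.8) / (8.314 × 319.15) = 0.4998 mol
n(CaCO3) = (1/1) × 0.4998 = 0.4998 mol
m(CaCO3) = 0.4998 × 100.09 = 50.02 g

50.0 g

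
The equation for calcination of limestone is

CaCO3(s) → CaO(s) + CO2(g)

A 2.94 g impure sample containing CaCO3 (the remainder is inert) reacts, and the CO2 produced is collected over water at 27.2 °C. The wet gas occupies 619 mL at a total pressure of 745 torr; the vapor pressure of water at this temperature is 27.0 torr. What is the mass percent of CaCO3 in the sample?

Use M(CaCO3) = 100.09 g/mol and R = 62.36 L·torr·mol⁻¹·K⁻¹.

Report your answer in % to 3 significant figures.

P(CO2) = 745 − 27.0 = 718.0 torr
n(CO2) = PV/RT = (718.0 × 0.6190) / (62.36 × 300.35) = 0.02373 mol
n(CaCO3) = (1/1) × 0.02373 = 0.02373 mol
m(CaCO3) = 0.02373 × 100.09 = 2.375 g
%CaCO3 = 2.375 / 2.94 × 100 = 80.78%

80.8 %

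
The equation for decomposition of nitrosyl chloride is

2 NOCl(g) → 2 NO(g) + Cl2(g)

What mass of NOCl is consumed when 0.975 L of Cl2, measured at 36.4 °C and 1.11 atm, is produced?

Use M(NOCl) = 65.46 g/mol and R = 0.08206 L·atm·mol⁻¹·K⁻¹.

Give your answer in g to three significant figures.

5.58 g

n(Cl2) = PV/RT = (1.11 × 0.975) / (0.08206 × 309.55) = 0.04261 mol
n(NOCl) = (2/1) × 0.04261 = 0.08522 mol
m(NOCl) = 0.08522 × 65.46 = 5.579 g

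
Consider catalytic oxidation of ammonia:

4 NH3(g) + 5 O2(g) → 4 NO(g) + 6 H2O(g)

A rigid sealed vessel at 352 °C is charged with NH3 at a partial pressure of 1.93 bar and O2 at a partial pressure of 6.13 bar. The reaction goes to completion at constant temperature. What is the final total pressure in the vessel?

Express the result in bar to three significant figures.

Because the vessel is rigid and T is held at 352 °C, work the stoichiometry in partial pressures (P_i = n_iRT/V).
P(O2) required for 1.93 bar of NH3 = (5/4) × 1.93 = 2.413 bar; available 6.13 bar, so NH3 is limiting.
P(O2) remaining = 6.13 − (5/4) × 1.93 = 3.717 bar
P(gaseous products) = (4+6)/4 × 1.93 = 4.825 bar
P_total at 352 °C = 3.717 + 4.825 = 8.542 bar

8.54 bar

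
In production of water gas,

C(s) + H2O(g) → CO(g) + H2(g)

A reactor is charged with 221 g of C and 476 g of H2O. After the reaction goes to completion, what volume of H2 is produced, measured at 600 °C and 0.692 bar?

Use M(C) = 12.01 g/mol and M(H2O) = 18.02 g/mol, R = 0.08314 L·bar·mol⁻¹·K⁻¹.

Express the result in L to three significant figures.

n(C) = 221 / 12.01 = 18.40 mol
n(H2O) = 476 / 18.02 = 26.42 mol
For 18.40 mol C, stoichiometry requires (1/1) × 18.40 = 18.40 mol H2O; 26.42 mol is available, so C is limiting.
n(H2) = (1/1) × 18.40 = 18.40 mol
V(H2) = nRT/P = 18.40 × 0.08314 × 873.15 / 0.692 = 1930 L

1930 L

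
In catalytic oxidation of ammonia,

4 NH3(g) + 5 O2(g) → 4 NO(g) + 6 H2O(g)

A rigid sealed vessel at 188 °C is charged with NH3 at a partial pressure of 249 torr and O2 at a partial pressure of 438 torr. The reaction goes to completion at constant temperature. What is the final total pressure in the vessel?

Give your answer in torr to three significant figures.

Because the vessel is rigid and T is held at 188 °C, work the stoichiometry in partial pressures (P_i = n_iRT/V).
P(O2) required for 249 torr of NH3 = (5/4) × 249 = 311.2 torr; available 438 torr, so NH3 is limiting.
P(O2) remaining = 438 − (5/4) × 249 = 126.8 torr
P(gaseous products) = (4+6)/4 × 249 = 622.5 torr
P_total at 188 °C = 126.8 + 622.5 = 749.3 torr

749 torr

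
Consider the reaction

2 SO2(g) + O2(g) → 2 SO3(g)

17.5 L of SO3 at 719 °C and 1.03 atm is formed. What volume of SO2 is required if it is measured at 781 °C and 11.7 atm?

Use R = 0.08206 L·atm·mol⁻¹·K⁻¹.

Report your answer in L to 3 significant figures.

n(SO3) = PV/RT = (1.03 × 17.5) / (0.08206 × 992.15) = 0.2214 mol
n(SO2) = (2/2) × 0.2214 = 0.2214 mol
V = nRT/P = 0.2214 × 0.08206 × 1054.15 / 11.7 = 1.637 L

1.64 L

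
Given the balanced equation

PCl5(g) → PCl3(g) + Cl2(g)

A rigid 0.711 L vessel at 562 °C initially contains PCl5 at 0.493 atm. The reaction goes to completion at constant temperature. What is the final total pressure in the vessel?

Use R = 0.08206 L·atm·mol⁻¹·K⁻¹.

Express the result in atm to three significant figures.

Since T and V are fixed, P_final/P_initial = n_final/n_initial = 2/1.
P_final = (2/1) × 0.493 = 0.9860 atm

0.986 atm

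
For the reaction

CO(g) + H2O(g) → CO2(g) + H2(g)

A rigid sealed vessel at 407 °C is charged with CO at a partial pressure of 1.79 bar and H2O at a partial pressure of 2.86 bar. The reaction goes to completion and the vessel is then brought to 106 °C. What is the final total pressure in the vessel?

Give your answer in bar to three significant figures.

At constant V, partial pressures at 407 °C are proportional to moles, so apply stoichiometry directly to pressures.
P(H2O) required for 1.79 bar of CO = (1/1) × 1.79 = 1.790 bar; available 2.86 bar, so CO is limiting.
P(H2O) remaining = 2.86 − (1/1) × 1.79 = 1.070 bar
P(gaseous products) = (1+1)/1 × 1.79 = 3.580 bar
P_total at 407 °C = 1.070 + 3.580 = 4.650 bar
Scaling to 106 °C: P = 4.650 × 379.15/680.15 = 2.592 bar

2.59 bar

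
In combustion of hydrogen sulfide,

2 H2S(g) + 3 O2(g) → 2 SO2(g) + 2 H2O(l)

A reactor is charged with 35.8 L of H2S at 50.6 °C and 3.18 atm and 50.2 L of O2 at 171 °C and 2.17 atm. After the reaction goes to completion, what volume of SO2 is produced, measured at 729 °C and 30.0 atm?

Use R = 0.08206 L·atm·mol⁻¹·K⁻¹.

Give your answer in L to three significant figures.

n(H2S) = PV/RT = (3.18 × 35.8) / (0.08206 × 323.75) = 4.285 mol
n(O2) = PV/RT = (2.17 × 50.2) / (0.08206 × 444.15) = 2.989 mol
For 4.285 mol H2S, stoichiometry requires (3/2) × 4.285 = 6.428 mol O2; 2.989 mol is available, so O2 is limiting.
n(SO2) = (2/3) × 2.989 = 1.993 mol
V(SO2) = nRT/P = 1.993 × 0.08206 × 1002.15 / 30.0 = 5.463 L

5.46 L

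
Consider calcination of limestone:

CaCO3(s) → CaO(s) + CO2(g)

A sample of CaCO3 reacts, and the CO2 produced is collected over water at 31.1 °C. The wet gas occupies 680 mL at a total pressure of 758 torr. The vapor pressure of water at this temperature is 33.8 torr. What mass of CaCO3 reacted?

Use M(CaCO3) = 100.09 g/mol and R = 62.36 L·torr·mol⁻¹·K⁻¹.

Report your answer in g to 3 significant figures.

2.60 g

P(CO2) = 758 − 33.8 = 724.2 torr
n(CO2) = PV/RT = (724.2 × 0.6800) / (62.36 × 304.25) = 0.02596 mol
n(CaCO3) = (1/1) × 0.02596 = 0.02596 mol
m(CaCO3) = 0.02596 × 100.09 = 2.598 g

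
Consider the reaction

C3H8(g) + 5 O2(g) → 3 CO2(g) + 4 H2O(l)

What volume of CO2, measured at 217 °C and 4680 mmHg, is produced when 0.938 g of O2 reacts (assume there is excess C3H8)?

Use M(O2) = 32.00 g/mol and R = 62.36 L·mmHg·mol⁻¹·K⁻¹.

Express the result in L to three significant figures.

n(O2) = 0.9380 / 32.00 = 0.02931 mol
n(CO2) = (3/5) × 0.02931 = 0.01759 mol
V = nRT/P = 0.01759 × 62.36 × 490.15 / 4680 = 0.1149 L

0.115 L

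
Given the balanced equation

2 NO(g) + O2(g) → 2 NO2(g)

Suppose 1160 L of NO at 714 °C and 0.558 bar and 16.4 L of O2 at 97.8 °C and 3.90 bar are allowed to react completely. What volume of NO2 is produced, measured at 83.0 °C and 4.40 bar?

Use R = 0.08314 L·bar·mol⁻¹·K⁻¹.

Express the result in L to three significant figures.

27.9 L

n(NO) = PV/RT = (0.558 × 1160) / (0.08314 × 987.15) = 7.887 mol
n(O2) = PV/RT = (3.90 × 16.4) / (0.08314 × 370.95) = 2.074 mol
For 7.887 mol NO, stoichiometry requires (1/2) × 7.887 = 3.943 mol O2; 2.074 mol is available, so O2 is limiting.
n(NO2) = (2/1) × 2.074 = 4.148 mol
V(NO2) = nRT/P = 4.148 × 0.08314 × 356.15 / 4.40 = 27.91 L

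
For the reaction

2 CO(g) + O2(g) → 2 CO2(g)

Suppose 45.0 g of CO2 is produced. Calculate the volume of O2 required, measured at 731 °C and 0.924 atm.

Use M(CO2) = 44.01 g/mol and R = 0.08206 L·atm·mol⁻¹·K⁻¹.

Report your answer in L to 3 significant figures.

45.6 L

n(CO2) = 45.00 / 44.01 = 1.022 mol
n(O2) = (1/2) × 1.022 = 0.5110 mol
V = nRT/P = 0.5110 × 0.08206 × 1004.15 / 0.924 = 45.57 L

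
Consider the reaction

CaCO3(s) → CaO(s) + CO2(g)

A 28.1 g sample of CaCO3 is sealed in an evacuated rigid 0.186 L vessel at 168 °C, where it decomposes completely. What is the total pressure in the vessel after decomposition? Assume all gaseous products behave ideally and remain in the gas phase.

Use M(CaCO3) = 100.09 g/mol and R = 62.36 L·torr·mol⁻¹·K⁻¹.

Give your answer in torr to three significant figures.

41500 torr

n(CaCO3) = 28.1 / 100.09 = 0.2807 mol
n(gas produced) = (1/1) × 0.2807 = 0.2807 mol
P = nRT/V = 0.2807 × 62.36 × 441.15 / 0.186 = 41520 torr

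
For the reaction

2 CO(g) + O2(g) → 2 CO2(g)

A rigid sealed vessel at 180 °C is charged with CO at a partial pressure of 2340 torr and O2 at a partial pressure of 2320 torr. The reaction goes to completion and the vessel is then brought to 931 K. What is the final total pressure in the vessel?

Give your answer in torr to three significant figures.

With V and T fixed, P_i ∝ n_i, so the mole ratios apply directly to partial pressures at 180 °C.
P(O2) required for 2340 torr of CO = (1/2) × 2340 = 1170 torr; available 2320 torr, so CO is limiting.
P(O2) remaining = 2320 − (1/2) × 2340 = 1150 torr
P(gaseous products) = (2)/2 × 2340 = 2340 torr
P_total at 180 °C = 1150 + 2340 = 3490 torr
Scaling to 931 K: P = 3490 × 931/453.15 = 7170 torr

7170 torr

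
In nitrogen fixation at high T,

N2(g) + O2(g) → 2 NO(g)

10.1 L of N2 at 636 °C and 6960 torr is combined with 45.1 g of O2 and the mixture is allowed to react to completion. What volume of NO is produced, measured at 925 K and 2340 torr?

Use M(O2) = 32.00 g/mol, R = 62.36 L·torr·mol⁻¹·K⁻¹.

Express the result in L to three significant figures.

61.1 L

n(N2) = PV/RT = (6960 × 10.1) / (62.36 × 909.15) = 1.240 mol
n(O2) = 45.1 / 32.00 = 1.409 mol
For 1.240 mol N2, stoichiometry requires (1/1) × 1.240 = 1.240 mol O2; 1.409 mol is available, so N2 is limiting.
n(NO) = (2/1) × 1.240 = 2.480 mol
V(NO) = nRT/P = 2.480 × 62.36 × 925 / 2340 = 61.13 L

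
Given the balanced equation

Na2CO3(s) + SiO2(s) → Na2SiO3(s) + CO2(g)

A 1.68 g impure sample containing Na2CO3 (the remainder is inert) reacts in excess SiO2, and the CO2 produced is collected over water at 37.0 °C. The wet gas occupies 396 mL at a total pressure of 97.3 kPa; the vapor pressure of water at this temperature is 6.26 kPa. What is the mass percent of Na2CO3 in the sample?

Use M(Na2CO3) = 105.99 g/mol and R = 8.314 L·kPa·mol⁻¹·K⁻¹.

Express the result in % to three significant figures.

P(CO2) = 97.3 − 6.26 = 91.04 kPa
n(CO2) = PV/RT = (91.04 × 0.3960) / (8.314 × 310.15) = 0.01398 mol
n(Na2CO3) = (1/1) × 0.01398 = 0.01398 mol
m(Na2CO3) = 0.01398 × 105.99 = 1.482 g
%Na2CO3 = 1.482 / 1.68 × 100 = 88.21%

88.2 %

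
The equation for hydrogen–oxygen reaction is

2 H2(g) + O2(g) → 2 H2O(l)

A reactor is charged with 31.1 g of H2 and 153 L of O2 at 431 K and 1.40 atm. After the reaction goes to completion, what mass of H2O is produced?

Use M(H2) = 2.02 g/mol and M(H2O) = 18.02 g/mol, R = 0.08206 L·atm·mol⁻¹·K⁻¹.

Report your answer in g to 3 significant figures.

n(H2) = 31.1 / 2.02 = 15.40 mol
n(O2) = PV/RT = (1.40 × 153) / (0.08206 × 431) = 6.056 mol
For 15.40 mol H2, stoichiometry requires (1/2) × 15.40 = 7.700 mol O2; 6.056 mol is available, so O2 is limiting.
n(H2O) = (2/1) × 6.056 = 12.11 mol
m(H2O) = 12.11 × 18.02 = 218.2 g

218 g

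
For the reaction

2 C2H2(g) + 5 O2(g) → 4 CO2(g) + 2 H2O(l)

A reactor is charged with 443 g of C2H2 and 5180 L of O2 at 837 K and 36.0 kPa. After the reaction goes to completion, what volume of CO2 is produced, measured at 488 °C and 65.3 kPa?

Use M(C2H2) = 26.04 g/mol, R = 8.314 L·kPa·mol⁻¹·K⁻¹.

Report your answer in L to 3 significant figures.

n(C2H2) = 443 / 26.04 = 17.01 mol
n(O2) = PV/RT = (36.0 × 5180) / (8.314 × 837) = 26.80 mol
For 17.01 mol C2H2, stoichiometry requires (5/2) × 17.01 = 42.53 mol O2; 26.80 mol is available, so O2 is limiting.
n(CO2) = (4/5) × 26.80 = 21.44 mol
V(CO2) = nRT/P = 21.44 × 8.314 × 761.15 / 65.3 = 2078 L

2080 L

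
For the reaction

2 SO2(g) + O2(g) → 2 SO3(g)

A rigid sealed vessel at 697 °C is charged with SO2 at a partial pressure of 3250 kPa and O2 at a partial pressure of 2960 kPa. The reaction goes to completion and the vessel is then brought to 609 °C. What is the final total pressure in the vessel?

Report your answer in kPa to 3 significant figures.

With V and T fixed, P_i ∝ n_i, so the mole ratios apply directly to partial pressures at 697 °C.
P(O2) required for 3250 kPa of SO2 = (1/2) × 3250 = 1625 kPa; available 2960 kPa, so SO2 is limiting.
P(O2) remaining = 2960 − (1/2) × 3250 = 1335 kPa
P(gaseous products) = (2)/2 × 3250 = 3250 kPa
P_total at 697 °C = 1335 + 3250 = 4585 kPa
Scaling to 609 °C: P = 4585 × 882.15/970.15 = 4169 kPa

4170 kPa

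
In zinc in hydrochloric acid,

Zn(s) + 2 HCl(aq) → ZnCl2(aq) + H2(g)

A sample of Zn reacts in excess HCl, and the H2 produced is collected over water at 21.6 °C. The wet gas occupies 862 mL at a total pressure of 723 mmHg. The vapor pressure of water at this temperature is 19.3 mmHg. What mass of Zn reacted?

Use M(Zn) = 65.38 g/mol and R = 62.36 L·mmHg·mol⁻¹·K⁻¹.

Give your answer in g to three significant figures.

2.16 g

P(H2) = 723 − 19.3 = 703.7 mmHg
n(H2) = PV/RT = (703.7 × 0.8620) / (62.36 × 294.75) = 0.03300 mol
n(Zn) = (1/1) × 0.03300 = 0.03300 mol
m(Zn) = 0.03300 × 65.38 = 2.158 g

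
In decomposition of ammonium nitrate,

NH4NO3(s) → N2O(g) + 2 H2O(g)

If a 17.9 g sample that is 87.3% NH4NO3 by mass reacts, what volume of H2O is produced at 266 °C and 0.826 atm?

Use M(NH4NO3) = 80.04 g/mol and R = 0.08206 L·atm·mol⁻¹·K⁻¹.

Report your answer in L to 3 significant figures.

20.9 L

mass of NH4NO3 = 17.9 × 87.3/100 = 15.63 g
n(NH4NO3) = 15.63 / 80.04 = 0.1953 mol
n(H2O) = (2/1) × 0.1953 = 0.3906 mol
V = nRT/P = 0.3906 × 0.08206 × 539.15 / 0.826 = 20.92 L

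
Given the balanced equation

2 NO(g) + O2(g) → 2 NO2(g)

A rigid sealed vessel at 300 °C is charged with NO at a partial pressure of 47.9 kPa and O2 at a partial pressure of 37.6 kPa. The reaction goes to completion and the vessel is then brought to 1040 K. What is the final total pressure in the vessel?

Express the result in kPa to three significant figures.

At constant V, partial pressures at 300 °C are proportional to moles, so apply stoichiometry directly to pressures.
P(O2) required for 47.9 kPa of NO = (1/2) × 47.9 = 23.95 kPa; available 37.6 kPa, so NO is limiting.
P(O2) remaining = 37.6 − (1/2) × 47.9 = 13.65 kPa
P(gaseous products) = (2)/2 × 47.9 = 47.90 kPa
P_total at 300 °C = 13.65 + 47.90 = 61.55 kPa
Scaling to 1040 K: P = 61.55 × 1040/573.15 = 111.7 kPa

112 kPa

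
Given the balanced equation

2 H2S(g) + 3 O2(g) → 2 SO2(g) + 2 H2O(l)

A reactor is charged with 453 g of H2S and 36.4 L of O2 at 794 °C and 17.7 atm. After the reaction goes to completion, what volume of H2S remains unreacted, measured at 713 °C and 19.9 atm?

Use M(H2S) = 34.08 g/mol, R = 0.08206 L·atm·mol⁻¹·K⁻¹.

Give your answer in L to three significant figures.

n(H2S) = 453 / 34.08 = 13.29 mol
n(O2) = PV/RT = (17.7 × 36.4) / (0.08206 × 1067.15) = 7.357 mol
For 13.29 mol H2S, stoichiometry requires (3/2) × 13.29 = 19.93 mol O2; 7.357 mol is available, so O2 is limiting.
n(H2S) consumed = (2/3) × 7.357 = 4.905 mol; remaining = 13.29 − 4.905 = 8.385 mol
V(H2S) = nRT/P = 8.385 × 0.08206 × 986.15 / 19.9 = 34.10 L

34.1 L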